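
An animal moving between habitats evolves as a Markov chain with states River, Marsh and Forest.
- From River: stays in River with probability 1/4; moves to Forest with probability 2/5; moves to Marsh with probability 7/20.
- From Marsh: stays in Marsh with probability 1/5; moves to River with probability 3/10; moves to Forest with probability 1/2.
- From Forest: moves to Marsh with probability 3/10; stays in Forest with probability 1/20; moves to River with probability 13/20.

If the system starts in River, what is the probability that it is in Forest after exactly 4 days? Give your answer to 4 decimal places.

0.3158

Propagate the distribution vector 4 days from River.
After 0 days: (1.0000, 0.0000, 0.0000)
After 1 day: (0.2500, 0.3500, 0.4000)
After 2 days: (0.4275, 0.2775, 0.2950)
After 3 days: (0.3819, 0.2936, 0.3245)
After 4 days: (0.3945, 0.2897, 0.3158)
P(in Forest after 4 days) = 0.3158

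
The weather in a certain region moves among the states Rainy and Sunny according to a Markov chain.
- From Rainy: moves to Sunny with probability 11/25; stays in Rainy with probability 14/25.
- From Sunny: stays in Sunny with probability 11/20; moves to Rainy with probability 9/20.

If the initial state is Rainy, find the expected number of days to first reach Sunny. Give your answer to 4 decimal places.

Let t(s) be the expected number of days to first reach Sunny from state s, with t(Sunny) = 0. Conditioning on the first day:
t(Rainy) = 1 + 0.56·t(Rainy)
Solving: t(Rainy) = 2.2727.
Expected days from Rainy to Sunny: 2.2727.

2.2727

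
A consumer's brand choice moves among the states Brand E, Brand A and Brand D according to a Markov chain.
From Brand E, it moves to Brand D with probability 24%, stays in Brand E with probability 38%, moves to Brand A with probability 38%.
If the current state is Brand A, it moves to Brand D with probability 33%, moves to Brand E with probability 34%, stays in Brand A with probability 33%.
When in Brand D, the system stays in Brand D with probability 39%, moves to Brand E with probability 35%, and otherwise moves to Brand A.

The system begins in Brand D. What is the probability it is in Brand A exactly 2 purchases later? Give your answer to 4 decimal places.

0.3202

Sum over the intermediate state after 1 purchase:
P = P(Brand D→Brand E)·P(Brand E→Brand A) + P(Brand D→Brand A)·P(Brand A→Brand A) + P(Brand D→Brand D)·P(Brand D→Brand A)
  = 0.35×0.38 + 0.26×0.33 + 0.39×0.26
  = 0.1330 + 0.0858 + 0.1014 = 0.3202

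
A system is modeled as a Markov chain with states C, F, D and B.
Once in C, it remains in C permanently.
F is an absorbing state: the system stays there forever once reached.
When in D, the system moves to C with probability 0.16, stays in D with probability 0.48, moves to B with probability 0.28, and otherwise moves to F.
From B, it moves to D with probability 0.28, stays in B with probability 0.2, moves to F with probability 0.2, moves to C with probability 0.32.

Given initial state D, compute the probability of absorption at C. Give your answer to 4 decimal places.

0.6445

Let h(s) be the probability of absorption at C starting from transient state s. Then h(C) = 1 and h(F) = 0. By first-step analysis:
h(D) = 0.16·1 + 0.08·0 + 0.48·h(D) + 0.28·h(B)
h(B) = 0.32·1 + 0.2·0 + 0.28·h(D) + 0.2·h(B)
Solving: h(D) = 0.6445, h(B) = 0.6256.
Starting from D, the probability is 0.6445.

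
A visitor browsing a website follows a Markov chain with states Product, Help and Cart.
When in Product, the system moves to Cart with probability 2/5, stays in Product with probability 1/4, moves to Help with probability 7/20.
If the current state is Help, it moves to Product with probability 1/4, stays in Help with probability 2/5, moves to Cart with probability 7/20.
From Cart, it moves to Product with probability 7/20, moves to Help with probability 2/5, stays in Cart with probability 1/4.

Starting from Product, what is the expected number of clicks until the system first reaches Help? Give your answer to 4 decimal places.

2.7219

Let t(s) be the expected number of clicks to first reach Help from state s, with t(Help) = 0. Conditioning on the first click:
t(Product) = 1 + 0.25·t(Product) + 0.4·t(Cart)
t(Cart) = 1 + 0.35·t(Product) + 0.25·t(Cart)
Solving: t(Product) = 2.7219, t(Cart) = 2.6036.
Expected clicks from Product to Help: 2.7219.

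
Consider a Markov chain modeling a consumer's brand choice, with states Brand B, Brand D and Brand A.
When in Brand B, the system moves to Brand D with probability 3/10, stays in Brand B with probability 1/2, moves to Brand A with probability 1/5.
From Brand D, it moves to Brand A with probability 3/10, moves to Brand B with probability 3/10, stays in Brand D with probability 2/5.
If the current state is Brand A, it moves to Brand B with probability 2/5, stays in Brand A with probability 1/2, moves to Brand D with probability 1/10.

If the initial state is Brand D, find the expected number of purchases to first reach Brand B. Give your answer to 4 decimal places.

2.9630

Let t(s) be the expected number of purchases to first reach Brand B from state s, with t(Brand B) = 0. Conditioning on the first purchase:
t(Brand D) = 1 + 0.4·t(Brand D) + 0.3·t(Brand A)
t(Brand A) = 1 + 0.1·t(Brand D) + 0.5·t(Brand A)
Solving: t(Brand D) = 2.9630, t(Brand A) = 2.5926.
Expected purchases from Brand D to Brand B: 2.9630.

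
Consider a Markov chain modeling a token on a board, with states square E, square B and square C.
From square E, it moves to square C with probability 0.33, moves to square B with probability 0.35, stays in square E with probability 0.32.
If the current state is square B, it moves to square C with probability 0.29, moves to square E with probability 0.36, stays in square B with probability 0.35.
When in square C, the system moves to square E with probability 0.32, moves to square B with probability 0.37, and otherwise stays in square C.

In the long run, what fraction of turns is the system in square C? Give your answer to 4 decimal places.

Let the stationary distribution be π with π = πP and π_1 + π_2 + π_3 = 1.
π_1 = 0.32·π_1 + 0.36·π_2 + 0.32·π_3
π_2 = 0.35·π_1 + 0.35·π_2 + 0.37·π_3
Solving with the normalization constraint gives π = (0.3342, 0.3562, 0.3096).
So the stationary probability of square C is 0.3096.

0.3096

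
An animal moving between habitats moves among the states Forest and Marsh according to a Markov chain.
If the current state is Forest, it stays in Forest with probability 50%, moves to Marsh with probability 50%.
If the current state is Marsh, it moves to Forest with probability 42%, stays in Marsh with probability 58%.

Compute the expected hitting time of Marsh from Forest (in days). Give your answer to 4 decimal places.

Let t(s) be the expected number of days to first reach Marsh from state s, with t(Marsh) = 0. Conditioning on the first day:
t(Forest) = 1 + 0.5·t(Forest)
Solving: t(Forest) = 2.0000.
Expected days from Forest to Marsh: 2.0000.

2.0000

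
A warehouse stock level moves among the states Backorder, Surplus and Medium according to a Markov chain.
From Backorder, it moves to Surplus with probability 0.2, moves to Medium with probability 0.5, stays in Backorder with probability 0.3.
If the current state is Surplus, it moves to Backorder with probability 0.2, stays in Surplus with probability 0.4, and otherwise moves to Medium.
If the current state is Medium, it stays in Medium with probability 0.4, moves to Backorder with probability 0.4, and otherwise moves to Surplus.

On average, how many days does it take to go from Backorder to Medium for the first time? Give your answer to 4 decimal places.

Let t(s) be the expected number of days to first reach Medium from state s, with t(Medium) = 0. Conditioning on the first day:
t(Backorder) = 1 + 0.3·t(Backorder) + 0.2·t(Surplus)
t(Surplus) = 1 + 0.2·t(Backorder) + 0.4·t(Surplus)
Solving: t(Backorder) = 2.1053, t(Surplus) = 2.3684.
Expected days from Backorder to Medium: 2.1053.

2.1053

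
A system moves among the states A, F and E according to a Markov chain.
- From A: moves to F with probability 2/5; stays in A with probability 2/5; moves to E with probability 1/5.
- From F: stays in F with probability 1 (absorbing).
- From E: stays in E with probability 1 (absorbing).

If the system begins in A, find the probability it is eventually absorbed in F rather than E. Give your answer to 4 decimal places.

0.6667

Let h(s) be the probability of absorption at F starting from transient state s. Then h(F) = 1 and h(E) = 0. By first-step analysis:
h(A) = 0.4·h(A) + 0.4·1 + 0.2·0
Solving: h(A) = 0.6667.
Starting from A, the probability is 0.6667.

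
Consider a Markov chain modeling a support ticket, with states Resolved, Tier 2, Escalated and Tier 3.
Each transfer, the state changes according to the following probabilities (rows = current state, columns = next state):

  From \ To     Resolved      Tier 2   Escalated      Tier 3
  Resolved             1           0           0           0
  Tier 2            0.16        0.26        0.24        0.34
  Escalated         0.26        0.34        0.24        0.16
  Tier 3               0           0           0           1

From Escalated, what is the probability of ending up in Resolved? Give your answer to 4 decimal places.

0.5133

Let h(s) be the probability of absorption at Resolved starting from transient state s. Then h(Resolved) = 1 and h(Tier 3) = 0. By first-step analysis:
h(Tier 2) = 0.16·1 + 0.26·h(Tier 2) + 0.24·h(Escalated) + 0.34·0
h(Escalated) = 0.26·1 + 0.34·h(Tier 2) + 0.24·h(Escalated) + 0.16·0
Solving: h(Tier 2) = 0.3827, h(Escalated) = 0.5133.
Starting from Escalated, the probability is 0.5133.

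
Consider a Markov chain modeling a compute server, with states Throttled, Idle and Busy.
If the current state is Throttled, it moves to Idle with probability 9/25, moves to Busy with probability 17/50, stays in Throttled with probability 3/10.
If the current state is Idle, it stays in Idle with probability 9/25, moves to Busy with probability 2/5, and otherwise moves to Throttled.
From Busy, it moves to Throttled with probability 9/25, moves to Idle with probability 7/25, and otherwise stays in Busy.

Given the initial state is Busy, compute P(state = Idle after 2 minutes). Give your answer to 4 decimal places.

Sum over the intermediate state after 1 minute:
P = P(Busy→Throttled)·P(Throttled→Idle) + P(Busy→Idle)·P(Idle→Idle) + P(Busy→Busy)·P(Busy→Idle)
  = 0.36×0.36 + 0.28×0.36 + 0.36×0.28
  = 0.1296 + 0.1008 + 0.1008 = 0.3312

0.3312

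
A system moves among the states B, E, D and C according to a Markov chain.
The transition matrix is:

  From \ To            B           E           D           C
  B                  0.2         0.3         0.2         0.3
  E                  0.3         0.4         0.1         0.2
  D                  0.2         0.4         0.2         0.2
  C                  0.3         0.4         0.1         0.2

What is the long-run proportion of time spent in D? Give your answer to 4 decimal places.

0.1400

Let the stationary distribution be π with π = πP and π_1 + π_2 + π_3 + π_4 = 1.
π_1 = 0.2·π_1 + 0.3·π_2 + 0.2·π_3 + 0.3·π_4
π_2 = 0.3·π_1 + 0.4·π_2 + 0.4·π_3 + 0.4·π_4
π_3 = 0.2·π_1 + 0.1·π_2 + 0.2·π_3 + 0.1·π_4
Solving with the normalization constraint gives π = (0.2600, 0.3740, 0.1400, 0.2260).
So the stationary probability of D is 0.1400.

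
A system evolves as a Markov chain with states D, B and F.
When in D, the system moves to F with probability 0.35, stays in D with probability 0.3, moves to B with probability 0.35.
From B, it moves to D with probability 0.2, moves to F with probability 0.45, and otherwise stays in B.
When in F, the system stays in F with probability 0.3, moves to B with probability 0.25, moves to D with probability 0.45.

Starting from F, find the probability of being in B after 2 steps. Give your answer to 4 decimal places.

Sum over the intermediate state after 1 step:
P = P(F→D)·P(D→B) + P(F→B)·P(B→B) + P(F→F)·P(F→B)
  = 0.45×0.35 + 0.25×0.35 + 0.3×0.25
  = 0.1575 + 0.0875 + 0.0750 = 0.3200

0.3200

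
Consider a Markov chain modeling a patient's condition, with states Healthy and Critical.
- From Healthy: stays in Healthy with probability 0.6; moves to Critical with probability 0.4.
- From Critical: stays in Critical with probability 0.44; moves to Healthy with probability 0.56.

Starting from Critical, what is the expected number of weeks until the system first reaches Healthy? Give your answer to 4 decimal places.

1.7857

Let t(s) be the expected number of weeks to first reach Healthy from state s, with t(Healthy) = 0. Conditioning on the first week:
t(Critical) = 1 + 0.44·t(Critical)
Solving: t(Critical) = 1.7857.
Expected weeks from Critical to Healthy: 1.7857.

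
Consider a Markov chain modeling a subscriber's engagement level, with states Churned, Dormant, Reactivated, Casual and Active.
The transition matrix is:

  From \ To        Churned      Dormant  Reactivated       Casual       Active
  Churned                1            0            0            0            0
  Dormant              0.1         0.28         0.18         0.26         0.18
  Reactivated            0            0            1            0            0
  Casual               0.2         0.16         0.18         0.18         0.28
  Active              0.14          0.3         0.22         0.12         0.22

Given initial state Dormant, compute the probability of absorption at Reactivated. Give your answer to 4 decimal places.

Let h(s) be the probability of absorption at Reactivated starting from transient state s. Then h(Reactivated) = 1 and h(Churned) = 0. By first-step analysis:
h(Dormant) = 0.1·0 + 0.28·h(Dormant) + 0.18·1 + 0.26·h(Casual) + 0.18·h(Active)
h(Casual) = 0.2·0 + 0.16·h(Dormant) + 0.18·1 + 0.18·h(Casual) + 0.28·h(Active)
h(Active) = 0.14·0 + 0.3·h(Dormant) + 0.22·1 + 0.12·h(Casual) + 0.22·h(Active)
Solving: h(Dormant) = 0.5922, h(Casual) = 0.5374, h(Active) = 0.5925.
Starting from Dormant, the probability is 0.5922.

0.5922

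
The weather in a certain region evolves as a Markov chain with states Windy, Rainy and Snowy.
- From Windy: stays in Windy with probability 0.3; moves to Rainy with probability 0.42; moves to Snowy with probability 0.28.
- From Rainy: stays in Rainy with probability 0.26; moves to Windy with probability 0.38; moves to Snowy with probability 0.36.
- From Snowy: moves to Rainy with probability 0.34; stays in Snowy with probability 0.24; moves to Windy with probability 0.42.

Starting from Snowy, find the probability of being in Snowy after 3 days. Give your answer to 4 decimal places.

0.2958

Propagate the distribution vector 3 days from Snowy.
After 0 days: (0.0000, 0.0000, 1.0000)
After 1 day: (0.4200, 0.3400, 0.2400)
After 2 days: (0.3560, 0.3464, 0.2976)
After 3 days: (0.3634, 0.3408, 0.2958)
P(in Snowy after 3 days) = 0.2958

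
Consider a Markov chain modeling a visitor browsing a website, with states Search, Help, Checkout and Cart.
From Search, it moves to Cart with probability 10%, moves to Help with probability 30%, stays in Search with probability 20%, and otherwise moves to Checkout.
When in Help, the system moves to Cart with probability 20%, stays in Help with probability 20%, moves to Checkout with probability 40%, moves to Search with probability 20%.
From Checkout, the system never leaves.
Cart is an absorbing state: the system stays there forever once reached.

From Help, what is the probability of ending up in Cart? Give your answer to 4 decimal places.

Let h(s) be the probability of absorption at Cart starting from transient state s. Then h(Cart) = 1 and h(Checkout) = 0. By first-step analysis:
h(Search) = 0.2·h(Search) + 0.3·h(Help) + 0.4·0 + 0.1·1
h(Help) = 0.2·h(Search) + 0.2·h(Help) + 0.4·0 + 0.2·1
Solving: h(Search) = 0.2414, h(Help) = 0.3103.
Starting from Help, the probability is 0.3103.

0.3103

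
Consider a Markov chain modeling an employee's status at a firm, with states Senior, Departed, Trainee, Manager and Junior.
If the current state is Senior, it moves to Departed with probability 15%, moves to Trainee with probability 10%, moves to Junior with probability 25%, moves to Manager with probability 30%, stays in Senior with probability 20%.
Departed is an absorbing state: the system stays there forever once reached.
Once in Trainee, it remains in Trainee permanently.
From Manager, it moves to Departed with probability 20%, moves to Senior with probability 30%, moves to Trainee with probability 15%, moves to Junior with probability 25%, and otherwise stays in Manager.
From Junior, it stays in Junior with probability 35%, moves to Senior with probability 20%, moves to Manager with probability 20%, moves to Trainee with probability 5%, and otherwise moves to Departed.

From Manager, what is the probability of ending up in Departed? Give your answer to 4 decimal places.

Let h(s) be the probability of absorption at Departed starting from transient state s. Then h(Departed) = 1 and h(Trainee) = 0. By first-step analysis:
h(Senior) = 0.2·h(Senior) + 0.15·1 + 0.1·0 + 0.3·h(Manager) + 0.25·h(Junior)
h(Manager) = 0.3·h(Senior) + 0.2·1 + 0.15·0 + 0.1·h(Manager) + 0.25·h(Junior)
h(Junior) = 0.2·h(Senior) + 0.2·1 + 0.05·0 + 0.2·h(Manager) + 0.35·h(Junior)
Solving: h(Senior) = 0.6426, h(Manager) = 0.6307, h(Junior) = 0.6995.
Starting from Manager, the probability is 0.6307.

0.6307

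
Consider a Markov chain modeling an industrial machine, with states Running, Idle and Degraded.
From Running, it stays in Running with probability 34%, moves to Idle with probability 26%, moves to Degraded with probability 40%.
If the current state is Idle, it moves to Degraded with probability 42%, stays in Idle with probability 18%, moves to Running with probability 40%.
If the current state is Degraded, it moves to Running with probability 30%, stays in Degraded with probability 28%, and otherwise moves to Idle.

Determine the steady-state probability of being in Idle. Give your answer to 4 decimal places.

Let the stationary distribution be π with π = πP and π_1 + π_2 + π_3 = 1.
π_1 = 0.34·π_1 + 0.4·π_2 + 0.3·π_3
π_2 = 0.26·π_1 + 0.18·π_2 + 0.42·π_3
Solving with the normalization constraint gives π = (0.3432, 0.2944, 0.3624).
So the stationary probability of Idle is 0.2944.

0.2944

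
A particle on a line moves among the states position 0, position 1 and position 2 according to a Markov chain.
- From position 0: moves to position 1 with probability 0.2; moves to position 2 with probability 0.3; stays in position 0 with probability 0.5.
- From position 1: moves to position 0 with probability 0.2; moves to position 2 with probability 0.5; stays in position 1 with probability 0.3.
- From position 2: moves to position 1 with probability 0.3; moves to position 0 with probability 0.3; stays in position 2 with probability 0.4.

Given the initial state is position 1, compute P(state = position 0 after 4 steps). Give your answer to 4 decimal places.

0.3399

Propagate the distribution vector 4 steps from position 1.
After 0 steps: (0.0000, 1.0000, 0.0000)
After 1 step: (0.2000, 0.3000, 0.5000)
After 2 steps: (0.3100, 0.2800, 0.4100)
After 3 steps: (0.3340, 0.2690, 0.3970)
After 4 steps: (0.3399, 0.2666, 0.3935)
P(in position 0 after 4 steps) = 0.3399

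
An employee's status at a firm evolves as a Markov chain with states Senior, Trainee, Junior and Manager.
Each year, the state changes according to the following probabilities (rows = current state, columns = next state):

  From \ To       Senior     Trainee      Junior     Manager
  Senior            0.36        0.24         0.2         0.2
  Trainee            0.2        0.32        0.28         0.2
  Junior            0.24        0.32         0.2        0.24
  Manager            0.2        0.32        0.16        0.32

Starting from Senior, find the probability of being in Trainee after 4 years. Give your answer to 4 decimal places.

Propagate the distribution vector 4 years from Senior.
After 0 years: (1.0000, 0.0000, 0.0000, 0.0000)
After 1 year: (0.3600, 0.2400, 0.2000, 0.2000)
After 2 years: (0.2656, 0.2912, 0.2112, 0.2320)
After 3 years: (0.2509, 0.2988, 0.2140, 0.2363)
After 4 years: (0.2487, 0.2999, 0.2144, 0.2369)
P(in Trainee after 4 years) = 0.2999

0.2999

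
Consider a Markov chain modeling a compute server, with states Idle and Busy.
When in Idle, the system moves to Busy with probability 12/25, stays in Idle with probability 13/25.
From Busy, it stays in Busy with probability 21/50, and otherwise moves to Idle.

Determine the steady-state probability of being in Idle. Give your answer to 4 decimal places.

Let the stationary distribution be π with π = πP and π_1 + π_2 = 1.
π_1 = 0.52·π_1 + 0.58·π_2
Solving with the normalization constraint gives π = (0.5472, 0.4528).
So the stationary probability of Idle is 0.5472.

0.5472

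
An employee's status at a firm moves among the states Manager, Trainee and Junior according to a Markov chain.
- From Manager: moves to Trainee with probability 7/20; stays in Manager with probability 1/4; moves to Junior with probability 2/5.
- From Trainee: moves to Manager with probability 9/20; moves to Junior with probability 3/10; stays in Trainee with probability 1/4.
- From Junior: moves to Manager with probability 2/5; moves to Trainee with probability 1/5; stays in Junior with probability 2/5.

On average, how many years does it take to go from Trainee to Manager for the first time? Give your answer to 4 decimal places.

2.3077

Let t(s) be the expected number of years to first reach Manager from state s, with t(Manager) = 0. Conditioning on the first year:
t(Trainee) = 1 + 0.25·t(Trainee) + 0.3·t(Junior)
t(Junior) = 1 + 0.2·t(Trainee) + 0.4·t(Junior)
Solving: t(Trainee) = 2.3077, t(Junior) = 2.4359.
Expected years from Trainee to Manager: 2.3077.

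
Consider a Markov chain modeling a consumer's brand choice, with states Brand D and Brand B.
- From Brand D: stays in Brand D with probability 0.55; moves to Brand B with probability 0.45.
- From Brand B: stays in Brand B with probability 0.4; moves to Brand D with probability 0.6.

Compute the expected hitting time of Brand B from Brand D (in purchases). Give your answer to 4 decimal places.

Let t(s) be the expected number of purchases to first reach Brand B from state s, with t(Brand B) = 0. Conditioning on the first purchase:
t(Brand D) = 1 + 0.55·t(Brand D)
Solving: t(Brand D) = 2.2222.
Expected purchases from Brand D to Brand B: 2.2222.

2.2222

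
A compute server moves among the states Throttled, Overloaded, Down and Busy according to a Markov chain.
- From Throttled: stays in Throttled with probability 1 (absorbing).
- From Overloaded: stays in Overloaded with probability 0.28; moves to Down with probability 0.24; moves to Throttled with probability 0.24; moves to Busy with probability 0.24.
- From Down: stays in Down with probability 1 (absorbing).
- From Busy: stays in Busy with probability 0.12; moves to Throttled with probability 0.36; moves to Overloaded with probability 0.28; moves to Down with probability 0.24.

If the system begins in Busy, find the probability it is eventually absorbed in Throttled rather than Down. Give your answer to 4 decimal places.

0.5763

Let h(s) be the probability of absorption at Throttled starting from transient state s. Then h(Throttled) = 1 and h(Down) = 0. By first-step analysis:
h(Overloaded) = 0.24·1 + 0.28·h(Overloaded) + 0.24·0 + 0.24·h(Busy)
h(Busy) = 0.36·1 + 0.28·h(Overloaded) + 0.24·0 + 0.12·h(Busy)
Solving: h(Overloaded) = 0.5254, h(Busy) = 0.5763.
Starting from Busy, the probability is 0.5763.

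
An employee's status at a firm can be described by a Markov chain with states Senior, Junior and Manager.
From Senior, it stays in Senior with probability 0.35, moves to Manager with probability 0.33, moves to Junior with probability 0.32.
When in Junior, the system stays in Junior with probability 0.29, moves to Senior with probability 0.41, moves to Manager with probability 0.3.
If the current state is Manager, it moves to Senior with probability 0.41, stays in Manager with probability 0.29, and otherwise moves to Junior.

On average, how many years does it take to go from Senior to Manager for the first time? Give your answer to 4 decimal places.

3.1184

Let t(s) be the expected number of years to first reach Manager from state s, with t(Manager) = 0. Conditioning on the first year:
t(Senior) = 1 + 0.35·t(Senior) + 0.32·t(Junior)
t(Junior) = 1 + 0.41·t(Senior) + 0.29·t(Junior)
Solving: t(Senior) = 3.1184, t(Junior) = 3.2092.
Expected years from Senior to Manager: 3.1184.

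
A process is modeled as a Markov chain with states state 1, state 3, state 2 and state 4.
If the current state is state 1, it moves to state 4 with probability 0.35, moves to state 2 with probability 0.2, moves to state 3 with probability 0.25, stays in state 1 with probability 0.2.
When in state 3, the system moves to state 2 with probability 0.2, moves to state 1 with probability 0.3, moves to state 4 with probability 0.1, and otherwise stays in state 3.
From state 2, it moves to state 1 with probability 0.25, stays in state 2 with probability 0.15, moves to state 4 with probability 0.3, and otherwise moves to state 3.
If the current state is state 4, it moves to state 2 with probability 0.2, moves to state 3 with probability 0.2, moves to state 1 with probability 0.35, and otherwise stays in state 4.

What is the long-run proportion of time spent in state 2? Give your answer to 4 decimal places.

Let the stationary distribution be π with π = πP and π_1 + π_2 + π_3 + π_4 = 1.
π_1 = 0.2·π_1 + 0.3·π_2 + 0.25·π_3 + 0.35·π_4
π_2 = 0.25·π_1 + 0.4·π_2 + 0.3·π_3 + 0.2·π_4
π_3 = 0.2·π_1 + 0.2·π_2 + 0.15·π_3 + 0.2·π_4
Solving with the normalization constraint gives π = (0.2751, 0.2910, 0.1905, 0.2434).
So the stationary probability of state 2 is 0.1905.

0.1905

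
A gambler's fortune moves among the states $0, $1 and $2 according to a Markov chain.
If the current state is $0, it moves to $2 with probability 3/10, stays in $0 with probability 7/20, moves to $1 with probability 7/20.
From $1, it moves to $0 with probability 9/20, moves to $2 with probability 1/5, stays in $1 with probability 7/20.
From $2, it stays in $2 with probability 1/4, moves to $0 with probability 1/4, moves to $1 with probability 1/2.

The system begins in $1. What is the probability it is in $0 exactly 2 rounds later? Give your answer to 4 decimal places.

0.3650

Sum over the intermediate state after 1 round:
P = P($1→$0)·P($0→$0) + P($1→$1)·P($1→$0) + P($1→$2)·P($2→$0)
  = 0.45×0.35 + 0.35×0.45 + 0.2×0.25
  = 0.1575 + 0.1575 + 0.0500 = 0.3650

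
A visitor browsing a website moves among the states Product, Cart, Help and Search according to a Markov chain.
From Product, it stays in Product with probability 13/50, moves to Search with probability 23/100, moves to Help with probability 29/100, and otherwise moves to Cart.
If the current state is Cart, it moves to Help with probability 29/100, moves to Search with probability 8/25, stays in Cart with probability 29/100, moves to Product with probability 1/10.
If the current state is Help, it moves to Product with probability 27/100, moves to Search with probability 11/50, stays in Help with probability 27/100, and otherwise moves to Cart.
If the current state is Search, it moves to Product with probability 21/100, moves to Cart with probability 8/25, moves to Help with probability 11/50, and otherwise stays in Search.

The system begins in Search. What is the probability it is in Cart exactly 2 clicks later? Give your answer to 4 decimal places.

0.2718

Propagate the distribution vector 2 clicks from Search.
After 0 clicks: (0.0000, 0.0000, 0.0000, 1.0000)
After 1 click: (0.2100, 0.3200, 0.2200, 0.2500)
After 2 clicks: (0.1985, 0.2718, 0.2681, 0.2616)
P(in Cart after 2 clicks) = 0.2718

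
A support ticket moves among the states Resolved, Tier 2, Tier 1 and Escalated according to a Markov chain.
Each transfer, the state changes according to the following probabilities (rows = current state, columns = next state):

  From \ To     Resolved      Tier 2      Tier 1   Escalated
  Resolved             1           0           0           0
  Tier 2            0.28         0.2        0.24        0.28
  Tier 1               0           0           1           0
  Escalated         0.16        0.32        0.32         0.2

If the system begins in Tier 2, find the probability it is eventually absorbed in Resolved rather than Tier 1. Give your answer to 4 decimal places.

0.4884

Let h(s) be the probability of absorption at Resolved starting from transient state s. Then h(Resolved) = 1 and h(Tier 1) = 0. By first-step analysis:
h(Tier 2) = 0.28·1 + 0.2·h(Tier 2) + 0.24·0 + 0.28·h(Escalated)
h(Escalated) = 0.16·1 + 0.32·h(Tier 2) + 0.32·0 + 0.2·h(Escalated)
Solving: h(Tier 2) = 0.4884, h(Escalated) = 0.3953.
Starting from Tier 2, the probability is 0.4884.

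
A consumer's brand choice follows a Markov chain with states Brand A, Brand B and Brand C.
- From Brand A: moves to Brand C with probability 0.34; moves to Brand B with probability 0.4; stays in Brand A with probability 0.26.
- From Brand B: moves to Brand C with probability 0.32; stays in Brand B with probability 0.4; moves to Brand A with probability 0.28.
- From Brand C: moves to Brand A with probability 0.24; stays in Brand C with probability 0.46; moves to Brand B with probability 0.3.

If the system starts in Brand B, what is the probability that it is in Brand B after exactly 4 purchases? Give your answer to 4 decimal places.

0.3623

Propagate the distribution vector 4 purchases from Brand B.
After 0 purchases: (0.0000, 1.0000, 0.0000)
After 1 purchase: (0.2800, 0.4000, 0.3200)
After 2 purchases: (0.2616, 0.3680, 0.3704)
After 3 purchases: (0.2600, 0.3630, 0.3771)
After 4 purchases: (0.2597, 0.3623, 0.3780)
P(in Brand B after 4 purchases) = 0.3623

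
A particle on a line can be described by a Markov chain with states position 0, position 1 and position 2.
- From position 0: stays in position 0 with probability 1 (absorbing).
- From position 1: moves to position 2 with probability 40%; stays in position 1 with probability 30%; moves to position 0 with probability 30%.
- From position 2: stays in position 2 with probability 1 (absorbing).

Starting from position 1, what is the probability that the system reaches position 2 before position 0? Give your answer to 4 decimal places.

Let h(s) be the probability of absorption at position 2 starting from transient state s. Then h(position 2) = 1 and h(position 0) = 0. By first-step analysis:
h(position 1) = 0.3·0 + 0.3·h(position 1) + 0.4·1
Solving: h(position 1) = 0.5714.
Starting from position 1, the probability is 0.5714.

0.5714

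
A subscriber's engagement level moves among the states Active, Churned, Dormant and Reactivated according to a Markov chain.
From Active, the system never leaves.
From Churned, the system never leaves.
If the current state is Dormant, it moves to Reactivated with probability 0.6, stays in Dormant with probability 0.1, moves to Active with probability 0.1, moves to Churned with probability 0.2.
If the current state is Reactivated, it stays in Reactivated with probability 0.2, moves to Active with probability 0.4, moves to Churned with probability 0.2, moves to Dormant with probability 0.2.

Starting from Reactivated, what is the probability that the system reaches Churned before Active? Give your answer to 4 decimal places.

0.3667

Let h(s) be the probability of absorption at Churned starting from transient state s. Then h(Churned) = 1 and h(Active) = 0. By first-step analysis:
h(Dormant) = 0.1·0 + 0.2·1 + 0.1·h(Dormant) + 0.6·h(Reactivated)
h(Reactivated) = 0.4·0 + 0.2·1 + 0.2·h(Dormant) + 0.2·h(Reactivated)
Solving: h(Dormant) = 0.4667, h(Reactivated) = 0.3667.
Starting from Reactivated, the probability is 0.3667.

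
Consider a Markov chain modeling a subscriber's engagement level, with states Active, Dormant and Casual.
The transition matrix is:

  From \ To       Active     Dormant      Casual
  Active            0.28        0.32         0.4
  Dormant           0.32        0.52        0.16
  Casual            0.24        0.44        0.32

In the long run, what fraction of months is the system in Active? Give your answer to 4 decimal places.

0.2867

Let the stationary distribution be π with π = πP and π_1 + π_2 + π_3 = 1.
π_1 = 0.28·π_1 + 0.32·π_2 + 0.24·π_3
π_2 = 0.32·π_1 + 0.52·π_2 + 0.44·π_3
Solving with the normalization constraint gives π = (0.2867, 0.4409, 0.2724).
So the stationary probability of Active is 0.2867.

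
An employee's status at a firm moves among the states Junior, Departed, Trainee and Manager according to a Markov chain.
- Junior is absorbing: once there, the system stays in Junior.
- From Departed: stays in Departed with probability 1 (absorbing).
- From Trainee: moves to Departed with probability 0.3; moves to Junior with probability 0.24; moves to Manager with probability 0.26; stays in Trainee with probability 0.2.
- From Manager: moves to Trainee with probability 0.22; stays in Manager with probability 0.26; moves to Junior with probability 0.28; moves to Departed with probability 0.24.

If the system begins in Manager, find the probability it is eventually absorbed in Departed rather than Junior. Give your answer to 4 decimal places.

Let h(s) be the probability of absorption at Departed starting from transient state s. Then h(Departed) = 1 and h(Junior) = 0. By first-step analysis:
h(Trainee) = 0.24·0 + 0.3·1 + 0.2·h(Trainee) + 0.26·h(Manager)
h(Manager) = 0.28·0 + 0.24·1 + 0.22·h(Trainee) + 0.26·h(Manager)
Solving: h(Trainee) = 0.5318, h(Manager) = 0.4824.
Starting from Manager, the probability is 0.4824.

0.4824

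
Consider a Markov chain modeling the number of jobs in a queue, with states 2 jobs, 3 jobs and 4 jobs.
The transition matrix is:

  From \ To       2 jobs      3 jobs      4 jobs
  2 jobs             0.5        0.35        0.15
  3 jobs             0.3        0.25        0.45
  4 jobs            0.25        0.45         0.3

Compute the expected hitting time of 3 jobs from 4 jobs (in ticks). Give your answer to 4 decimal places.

2.4000

Let t(s) be the expected number of ticks to first reach 3 jobs from state s, with t(3 jobs) = 0. Conditioning on the first tick:
t(2 jobs) = 1 + 0.5·t(2 jobs) + 0.15·t(4 jobs)
t(4 jobs) = 1 + 0.25·t(2 jobs) + 0.3·t(4 jobs)
Solving: t(2 jobs) = 2.7200, t(4 jobs) = 2.4000.
Expected ticks from 4 jobs to 3 jobs: 2.4000.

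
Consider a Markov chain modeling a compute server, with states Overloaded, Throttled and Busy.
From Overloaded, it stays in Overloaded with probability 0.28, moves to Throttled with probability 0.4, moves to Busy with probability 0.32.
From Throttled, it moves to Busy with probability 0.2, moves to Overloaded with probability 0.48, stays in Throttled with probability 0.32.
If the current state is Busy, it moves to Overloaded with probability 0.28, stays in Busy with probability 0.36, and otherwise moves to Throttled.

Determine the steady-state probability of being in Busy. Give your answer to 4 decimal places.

0.2884

Let the stationary distribution be π with π = πP and π_1 + π_2 + π_3 = 1.
π_1 = 0.28·π_1 + 0.48·π_2 + 0.28·π_3
π_2 = 0.4·π_1 + 0.32·π_2 + 0.36·π_3
Solving with the normalization constraint gives π = (0.3519, 0.3597, 0.2884).
So the stationary probability of Busy is 0.2884.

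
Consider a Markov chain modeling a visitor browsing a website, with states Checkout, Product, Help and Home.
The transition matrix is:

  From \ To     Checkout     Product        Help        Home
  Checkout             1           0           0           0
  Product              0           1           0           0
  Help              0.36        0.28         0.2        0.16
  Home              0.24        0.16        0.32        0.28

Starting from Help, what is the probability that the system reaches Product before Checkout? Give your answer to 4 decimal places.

0.4329

Let h(s) be the probability of absorption at Product starting from transient state s. Then h(Product) = 1 and h(Checkout) = 0. By first-step analysis:
h(Help) = 0.36·0 + 0.28·1 + 0.2·h(Help) + 0.16·h(Home)
h(Home) = 0.24·0 + 0.16·1 + 0.32·h(Help) + 0.28·h(Home)
Solving: h(Help) = 0.4329, h(Home) = 0.4146.
Starting from Help, the probability is 0.4329.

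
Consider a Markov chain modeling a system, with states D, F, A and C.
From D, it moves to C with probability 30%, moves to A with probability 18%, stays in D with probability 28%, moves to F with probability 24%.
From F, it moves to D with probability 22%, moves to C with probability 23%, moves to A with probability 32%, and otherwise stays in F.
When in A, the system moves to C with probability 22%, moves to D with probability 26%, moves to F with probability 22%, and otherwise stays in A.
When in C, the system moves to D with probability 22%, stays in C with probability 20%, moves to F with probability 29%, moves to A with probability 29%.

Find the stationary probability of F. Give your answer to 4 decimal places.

Let the stationary distribution be π with π = πP and π_1 + π_2 + π_3 + π_4 = 1.
π_1 = 0.28·π_1 + 0.22·π_2 + 0.26·π_3 + 0.22·π_4
π_2 = 0.24·π_1 + 0.23·π_2 + 0.22·π_3 + 0.29·π_4
π_3 = 0.18·π_1 + 0.32·π_2 + 0.3·π_3 + 0.29·π_4
Solving with the normalization constraint gives π = (0.2457, 0.2440, 0.2730, 0.2373).
So the stationary probability of F is 0.2440.

0.2440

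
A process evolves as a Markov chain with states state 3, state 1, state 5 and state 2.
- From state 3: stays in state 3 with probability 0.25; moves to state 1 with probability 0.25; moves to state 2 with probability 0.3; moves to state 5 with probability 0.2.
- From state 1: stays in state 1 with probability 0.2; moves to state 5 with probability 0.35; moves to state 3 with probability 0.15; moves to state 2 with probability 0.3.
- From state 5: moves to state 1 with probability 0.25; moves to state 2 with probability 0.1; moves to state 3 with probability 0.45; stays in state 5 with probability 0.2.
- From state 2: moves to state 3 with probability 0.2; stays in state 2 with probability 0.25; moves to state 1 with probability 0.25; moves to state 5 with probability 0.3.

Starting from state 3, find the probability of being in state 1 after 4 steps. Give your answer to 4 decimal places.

Propagate the distribution vector 4 steps from state 3.
After 0 steps: (1.0000, 0.0000, 0.0000, 0.0000)
After 1 step: (0.2500, 0.2500, 0.2000, 0.3000)
After 2 steps: (0.2500, 0.2375, 0.2675, 0.2450)
After 3 steps: (0.2675, 0.2381, 0.2601, 0.2343)
After 4 steps: (0.2665, 0.2381, 0.2591, 0.2363)
P(in state 1 after 4 steps) = 0.2381

0.2381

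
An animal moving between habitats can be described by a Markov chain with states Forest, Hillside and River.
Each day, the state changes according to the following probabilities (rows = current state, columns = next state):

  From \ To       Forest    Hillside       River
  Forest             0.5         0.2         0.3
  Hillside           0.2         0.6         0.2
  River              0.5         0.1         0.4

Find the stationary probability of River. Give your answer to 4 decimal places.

Let the stationary distribution be π with π = πP and π_1 + π_2 + π_3 = 1.
π_1 = 0.5·π_1 + 0.2·π_2 + 0.5·π_3
π_2 = 0.2·π_1 + 0.6·π_2 + 0.1·π_3
Solving with the normalization constraint gives π = (0.4151, 0.2830, 0.3019).
So the stationary probability of River is 0.3019.

0.3019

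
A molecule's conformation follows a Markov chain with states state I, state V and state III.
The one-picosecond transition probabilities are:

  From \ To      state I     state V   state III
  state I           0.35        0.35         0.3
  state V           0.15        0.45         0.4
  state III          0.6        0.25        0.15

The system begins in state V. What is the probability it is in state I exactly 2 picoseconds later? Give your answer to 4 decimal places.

0.3600

Sum over the intermediate state after 1 picosecond:
P = P(state V→state I)·P(state I→state I) + P(state V→state V)·P(state V→state I) + P(state V→state III)·P(state III→state I)
  = 0.15×0.35 + 0.45×0.15 + 0.4×0.6
  = 0.0525 + 0.0675 + 0.2400 = 0.3600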